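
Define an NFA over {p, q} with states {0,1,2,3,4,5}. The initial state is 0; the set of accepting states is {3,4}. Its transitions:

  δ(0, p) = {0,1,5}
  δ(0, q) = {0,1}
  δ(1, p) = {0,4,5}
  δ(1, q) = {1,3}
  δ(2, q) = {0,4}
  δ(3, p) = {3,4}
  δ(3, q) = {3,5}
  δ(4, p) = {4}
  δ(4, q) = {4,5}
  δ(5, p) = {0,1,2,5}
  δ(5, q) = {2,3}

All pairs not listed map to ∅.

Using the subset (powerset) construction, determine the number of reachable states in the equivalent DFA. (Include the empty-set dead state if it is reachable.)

Start state of the DFA: {0}.
{0} --p--> {0,1,5}  [new]
{0} --q--> {0,1}  [new]
{0,1,5} --p--> {0,1,2,4,5}  [new]
{0,1,5} --q--> {0,1,2,3}  [new]
{0,1} --p--> {0,1,4,5}  [new]
{0,1} --q--> {0,1,3}  [new]
{0,1,2,4,5} --p--> {0,1,2,4,5}  [seen]
{0,1,2,4,5} --q--> {0,1,2,3,4,5}  [new]
{0,1,2,3} --p--> {0,1,3,4,5}  [new]
{0,1,2,3} --q--> {0,1,3,4,5}  [seen]
{0,1,4,5} --p--> {0,1,2,4,5}  [seen]
{0,1,4,5} --q--> {0,1,2,3,4,5}  [seen]
{0,1,3} --p--> {0,1,3,4,5}  [seen]
{0,1,3} --q--> {0,1,3,5}  [new]
{0,1,2,3,4,5} --p--> {0,1,2,3,4,5}  [seen]
{0,1,2,3,4,5} --q--> {0,1,2,3,4,5}  [seen]
{0,1,3,4,5} --p--> {0,1,2,3,4,5}  [seen]
{0,1,3,4,5} --q--> {0,1,2,3,4,5}  [seen]
{0,1,3,5} --p--> {0,1,2,3,4,5}  [seen]
{0,1,3,5} --q--> {0,1,2,3,5}  [new]
{0,1,2,3,5} --p--> {0,1,2,3,4,5}  [seen]
{0,1,2,3,5} --q--> {0,1,2,3,4,5}  [seen]
Reachable DFA states: {0}, {0,1,5}, {0,1}, {0,1,2,4,5}, {0,1,2,3}, {0,1,4,5}, {0,1,3}, {0,1,2,3,4,5}, {0,1,3,4,5}, {0,1,3,5}, {0,1,2,3,5}.

11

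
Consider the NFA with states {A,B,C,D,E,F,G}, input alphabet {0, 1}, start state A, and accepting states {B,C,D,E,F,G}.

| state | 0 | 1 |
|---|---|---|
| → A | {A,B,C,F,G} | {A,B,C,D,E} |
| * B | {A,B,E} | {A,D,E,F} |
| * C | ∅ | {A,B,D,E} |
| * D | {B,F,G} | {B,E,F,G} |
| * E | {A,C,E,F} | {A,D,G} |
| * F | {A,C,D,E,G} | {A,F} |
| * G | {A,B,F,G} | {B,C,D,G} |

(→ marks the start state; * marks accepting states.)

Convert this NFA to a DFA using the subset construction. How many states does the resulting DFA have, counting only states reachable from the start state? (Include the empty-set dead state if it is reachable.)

Start state of the DFA: {A}.
{A} --0--> {A,B,C,F,G}  [new]
{A} --1--> {A,B,C,D,E}  [new]
{A,B,C,F,G} --0--> {A,B,C,D,E,F,G}  [new]
{A,B,C,F,G} --1--> {A,B,C,D,E,F,G}  [seen]
{A,B,C,D,E} --0--> {A,B,C,E,F,G}  [new]
{A,B,C,D,E} --1--> {A,B,C,D,E,F,G}  [seen]
{A,B,C,D,E,F,G} --0--> {A,B,C,D,E,F,G}  [seen]
{A,B,C,D,E,F,G} --1--> {A,B,C,D,E,F,G}  [seen]
{A,B,C,E,F,G} --0--> {A,B,C,D,E,F,G}  [seen]
{A,B,C,E,F,G} --1--> {A,B,C,D,E,F,G}  [seen]
Reachable DFA states: {A}, {A,B,C,F,G}, {A,B,C,D,E}, {A,B,C,D,E,F,G}, {A,B,C,E,F,G}.

5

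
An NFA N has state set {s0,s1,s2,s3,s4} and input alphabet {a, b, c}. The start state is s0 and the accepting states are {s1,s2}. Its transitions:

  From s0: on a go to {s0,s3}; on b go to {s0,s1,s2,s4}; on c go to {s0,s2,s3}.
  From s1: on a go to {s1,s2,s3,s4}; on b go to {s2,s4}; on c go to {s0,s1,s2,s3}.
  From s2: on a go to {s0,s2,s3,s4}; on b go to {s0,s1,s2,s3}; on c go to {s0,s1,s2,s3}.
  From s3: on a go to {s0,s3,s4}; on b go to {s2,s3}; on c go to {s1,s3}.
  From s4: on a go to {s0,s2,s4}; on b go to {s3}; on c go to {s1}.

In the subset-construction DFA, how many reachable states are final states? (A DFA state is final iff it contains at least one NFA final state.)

5

Start state of the DFA: {s0}.
{s0} --a--> {s0,s3}  [new]
{s0} --b--> {s0,s1,s2,s4}  [new]
{s0} --c--> {s0,s2,s3}  [new]
{s0,s3} --a--> {s0,s3,s4}  [new]
{s0,s3} --b--> {s0,s1,s2,s3,s4}  [new]
{s0,s3} --c--> {s0,s1,s2,s3}  [new]
{s0,s1,s2,s4} --a--> {s0,s1,s2,s3,s4}  [seen]
{s0,s1,s2,s4} --b--> {s0,s1,s2,s3,s4}  [seen]
{s0,s1,s2,s4} --c--> {s0,s1,s2,s3}  [seen]
{s0,s2,s3} --a--> {s0,s2,s3,s4}  [new]
{s0,s2,s3} --b--> {s0,s1,s2,s3,s4}  [seen]
{s0,s2,s3} --c--> {s0,s1,s2,s3}  [seen]
{s0,s3,s4} --a--> {s0,s2,s3,s4}  [seen]
{s0,s3,s4} --b--> {s0,s1,s2,s3,s4}  [seen]
{s0,s3,s4} --c--> {s0,s1,s2,s3}  [seen]
{s0,s1,s2,s3,s4} --a--> {s0,s1,s2,s3,s4}  [seen]
{s0,s1,s2,s3,s4} --b--> {s0,s1,s2,s3,s4}  [seen]
{s0,s1,s2,s3,s4} --c--> {s0,s1,s2,s3}  [seen]
{s0,s1,s2,s3} --a--> {s0,s1,s2,s3,s4}  [seen]
{s0,s1,s2,s3} --b--> {s0,s1,s2,s3,s4}  [seen]
{s0,s1,s2,s3} --c--> {s0,s1,s2,s3}  [seen]
{s0,s2,s3,s4} --a--> {s0,s2,s3,s4}  [seen]
{s0,s2,s3,s4} --b--> {s0,s1,s2,s3,s4}  [seen]
{s0,s2,s3,s4} --c--> {s0,s1,s2,s3}  [seen]
Reachable DFA states: {s0}, {s0,s3}, {s0,s1,s2,s4}, {s0,s2,s3}, {s0,s3,s4}, {s0,s1,s2,s3,s4}, {s0,s1,s2,s3}, {s0,s2,s3,s4}.
Accepting DFA states (contain an NFA accepting state): {s0,s1,s2,s4}, {s0,s2,s3}, {s0,s1,s2,s3,s4}, {s0,s1,s2,s3}, {s0,s2,s3,s4}.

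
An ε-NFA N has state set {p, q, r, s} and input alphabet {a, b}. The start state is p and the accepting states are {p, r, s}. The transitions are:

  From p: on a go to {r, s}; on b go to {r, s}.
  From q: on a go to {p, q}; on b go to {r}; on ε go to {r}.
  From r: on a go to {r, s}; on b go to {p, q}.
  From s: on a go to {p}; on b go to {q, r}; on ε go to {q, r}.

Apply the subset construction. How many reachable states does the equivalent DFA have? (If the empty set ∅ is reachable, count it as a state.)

Start state of the DFA: {p} (ε-closure of the NFA start).
{p} --a--> {q, r, s}  [new]
{p} --b--> {q, r, s}  [seen]
{q, r, s} --a--> {p, q, r, s}  [new]
{q, r, s} --b--> {p, q, r}  [new]
{p, q, r, s} --a--> {p, q, r, s}  [seen]
{p, q, r, s} --b--> {p, q, r, s}  [seen]
{p, q, r} --a--> {p, q, r, s}  [seen]
{p, q, r} --b--> {p, q, r, s}  [seen]
Reachable DFA states: {p}, {q, r, s}, {p, q, r, s}, {p, q, r}.

4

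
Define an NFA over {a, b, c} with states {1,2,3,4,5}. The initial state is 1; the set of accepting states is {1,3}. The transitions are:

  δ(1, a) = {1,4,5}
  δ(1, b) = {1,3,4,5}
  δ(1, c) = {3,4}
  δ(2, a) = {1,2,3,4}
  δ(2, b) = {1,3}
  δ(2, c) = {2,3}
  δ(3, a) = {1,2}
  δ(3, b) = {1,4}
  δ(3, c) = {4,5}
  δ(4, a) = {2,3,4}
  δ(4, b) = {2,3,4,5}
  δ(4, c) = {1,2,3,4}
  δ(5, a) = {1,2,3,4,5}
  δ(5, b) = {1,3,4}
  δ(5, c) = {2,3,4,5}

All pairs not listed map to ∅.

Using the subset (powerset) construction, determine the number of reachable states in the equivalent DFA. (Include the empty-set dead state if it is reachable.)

6

Start state of the DFA: {1}.
{1} --a--> {1,4,5}  [new]
{1} --b--> {1,3,4,5}  [new]
{1} --c--> {3,4}  [new]
{1,4,5} --a--> {1,2,3,4,5}  [new]
{1,4,5} --b--> {1,2,3,4,5}  [seen]
{1,4,5} --c--> {1,2,3,4,5}  [seen]
{1,3,4,5} --a--> {1,2,3,4,5}  [seen]
{1,3,4,5} --b--> {1,2,3,4,5}  [seen]
{1,3,4,5} --c--> {1,2,3,4,5}  [seen]
{3,4} --a--> {1,2,3,4}  [new]
{3,4} --b--> {1,2,3,4,5}  [seen]
{3,4} --c--> {1,2,3,4,5}  [seen]
{1,2,3,4,5} --a--> {1,2,3,4,5}  [seen]
{1,2,3,4,5} --b--> {1,2,3,4,5}  [seen]
{1,2,3,4,5} --c--> {1,2,3,4,5}  [seen]
{1,2,3,4} --a--> {1,2,3,4,5}  [seen]
{1,2,3,4} --b--> {1,2,3,4,5}  [seen]
{1,2,3,4} --c--> {1,2,3,4,5}  [seen]
Reachable DFA states: {1}, {1,4,5}, {1,3,4,5}, {3,4}, {1,2,3,4,5}, {1,2,3,4}.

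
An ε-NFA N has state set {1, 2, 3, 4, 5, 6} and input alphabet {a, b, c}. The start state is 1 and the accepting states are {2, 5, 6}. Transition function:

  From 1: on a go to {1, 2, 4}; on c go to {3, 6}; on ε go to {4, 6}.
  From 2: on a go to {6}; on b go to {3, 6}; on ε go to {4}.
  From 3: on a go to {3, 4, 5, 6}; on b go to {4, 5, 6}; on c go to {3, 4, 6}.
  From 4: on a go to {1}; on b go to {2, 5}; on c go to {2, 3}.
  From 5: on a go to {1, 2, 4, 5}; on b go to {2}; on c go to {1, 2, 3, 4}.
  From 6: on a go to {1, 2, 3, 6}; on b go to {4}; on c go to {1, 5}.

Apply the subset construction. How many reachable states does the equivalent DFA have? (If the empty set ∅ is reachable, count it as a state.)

6

Start state of the DFA: {1, 4, 6} (ε-closure of the NFA start).
{1, 4, 6} --a--> {1, 2, 3, 4, 6}  [new]
{1, 4, 6} --b--> {2, 4, 5}  [new]
{1, 4, 6} --c--> {1, 2, 3, 4, 5, 6}  [new]
{1, 2, 3, 4, 6} --a--> {1, 2, 3, 4, 5, 6}  [seen]
{1, 2, 3, 4, 6} --b--> {2, 3, 4, 5, 6}  [new]
{1, 2, 3, 4, 6} --c--> {1, 2, 3, 4, 5, 6}  [seen]
{2, 4, 5} --a--> {1, 2, 4, 5, 6}  [new]
{2, 4, 5} --b--> {2, 3, 4, 5, 6}  [seen]
{2, 4, 5} --c--> {1, 2, 3, 4, 6}  [seen]
{1, 2, 3, 4, 5, 6} --a--> {1, 2, 3, 4, 5, 6}  [seen]
{1, 2, 3, 4, 5, 6} --b--> {2, 3, 4, 5, 6}  [seen]
{1, 2, 3, 4, 5, 6} --c--> {1, 2, 3, 4, 5, 6}  [seen]
{2, 3, 4, 5, 6} --a--> {1, 2, 3, 4, 5, 6}  [seen]
{2, 3, 4, 5, 6} --b--> {2, 3, 4, 5, 6}  [seen]
{2, 3, 4, 5, 6} --c--> {1, 2, 3, 4, 5, 6}  [seen]
{1, 2, 4, 5, 6} --a--> {1, 2, 3, 4, 5, 6}  [seen]
{1, 2, 4, 5, 6} --b--> {2, 3, 4, 5, 6}  [seen]
{1, 2, 4, 5, 6} --c--> {1, 2, 3, 4, 5, 6}  [seen]
Reachable DFA states: {1, 4, 6}, {1, 2, 3, 4, 6}, {2, 4, 5}, {1, 2, 3, 4, 5, 6}, {2, 3, 4, 5, 6}, {1, 2, 4, 5, 6}.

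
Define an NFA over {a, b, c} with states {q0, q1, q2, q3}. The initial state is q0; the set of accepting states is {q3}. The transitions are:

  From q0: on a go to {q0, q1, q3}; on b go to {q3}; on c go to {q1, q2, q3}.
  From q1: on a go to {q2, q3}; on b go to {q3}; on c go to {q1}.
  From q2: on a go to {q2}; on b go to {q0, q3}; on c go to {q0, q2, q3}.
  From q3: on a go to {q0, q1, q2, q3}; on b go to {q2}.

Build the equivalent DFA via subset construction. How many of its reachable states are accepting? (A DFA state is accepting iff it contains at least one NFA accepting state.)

7

Start state of the DFA: {q0}.
{q0} --a--> {q0, q1, q3}  [new]
{q0} --b--> {q3}  [new]
{q0} --c--> {q1, q2, q3}  [new]
{q0, q1, q3} --a--> {q0, q1, q2, q3}  [new]
{q0, q1, q3} --b--> {q2, q3}  [new]
{q0, q1, q3} --c--> {q1, q2, q3}  [seen]
{q3} --a--> {q0, q1, q2, q3}  [seen]
{q3} --b--> {q2}  [new]
{q3} --c--> ∅  [new]
{q1, q2, q3} --a--> {q0, q1, q2, q3}  [seen]
{q1, q2, q3} --b--> {q0, q2, q3}  [new]
{q1, q2, q3} --c--> {q0, q1, q2, q3}  [seen]
{q0, q1, q2, q3} --a--> {q0, q1, q2, q3}  [seen]
{q0, q1, q2, q3} --b--> {q0, q2, q3}  [seen]
{q0, q1, q2, q3} --c--> {q0, q1, q2, q3}  [seen]
{q2, q3} --a--> {q0, q1, q2, q3}  [seen]
{q2, q3} --b--> {q0, q2, q3}  [seen]
{q2, q3} --c--> {q0, q2, q3}  [seen]
{q2} --a--> {q2}  [seen]
{q2} --b--> {q0, q3}  [new]
{q2} --c--> {q0, q2, q3}  [seen]
∅ --a--> ∅  [seen]
∅ --b--> ∅  [seen]
∅ --c--> ∅  [seen]
{q0, q2, q3} --a--> {q0, q1, q2, q3}  [seen]
{q0, q2, q3} --b--> {q0, q2, q3}  [seen]
{q0, q2, q3} --c--> {q0, q1, q2, q3}  [seen]
{q0, q3} --a--> {q0, q1, q2, q3}  [seen]
{q0, q3} --b--> {q2, q3}  [seen]
{q0, q3} --c--> {q1, q2, q3}  [seen]
Reachable DFA states: {q0}, {q0, q1, q3}, {q3}, {q1, q2, q3}, {q0, q1, q2, q3}, {q2, q3}, {q2}, ∅, {q0, q2, q3}, {q0, q3}.
Accepting DFA states (contain an NFA accepting state): {q0, q1, q3}, {q3}, {q1, q2, q3}, {q0, q1, q2, q3}, {q2, q3}, {q0, q2, q3}, {q0, q3}.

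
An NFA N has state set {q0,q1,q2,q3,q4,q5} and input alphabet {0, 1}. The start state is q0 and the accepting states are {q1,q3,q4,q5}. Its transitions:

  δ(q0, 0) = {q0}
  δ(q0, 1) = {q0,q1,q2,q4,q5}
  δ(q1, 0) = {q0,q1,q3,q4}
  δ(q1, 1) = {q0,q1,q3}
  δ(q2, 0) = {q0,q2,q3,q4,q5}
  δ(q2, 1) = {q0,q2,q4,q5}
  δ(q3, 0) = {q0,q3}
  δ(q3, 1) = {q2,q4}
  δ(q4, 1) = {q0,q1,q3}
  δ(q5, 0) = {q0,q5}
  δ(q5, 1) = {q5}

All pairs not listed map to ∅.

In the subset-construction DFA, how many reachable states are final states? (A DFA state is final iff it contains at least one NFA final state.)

2

Start state of the DFA: {q0}.
{q0} --0--> {q0}  [seen]
{q0} --1--> {q0,q1,q2,q4,q5}  [new]
{q0,q1,q2,q4,q5} --0--> {q0,q1,q2,q3,q4,q5}  [new]
{q0,q1,q2,q4,q5} --1--> {q0,q1,q2,q3,q4,q5}  [seen]
{q0,q1,q2,q3,q4,q5} --0--> {q0,q1,q2,q3,q4,q5}  [seen]
{q0,q1,q2,q3,q4,q5} --1--> {q0,q1,q2,q3,q4,q5}  [seen]
Reachable DFA states: {q0}, {q0,q1,q2,q4,q5}, {q0,q1,q2,q3,q4,q5}.
Accepting DFA states (contain an NFA accepting state): {q0,q1,q2,q4,q5}, {q0,q1,q2,q3,q4,q5}.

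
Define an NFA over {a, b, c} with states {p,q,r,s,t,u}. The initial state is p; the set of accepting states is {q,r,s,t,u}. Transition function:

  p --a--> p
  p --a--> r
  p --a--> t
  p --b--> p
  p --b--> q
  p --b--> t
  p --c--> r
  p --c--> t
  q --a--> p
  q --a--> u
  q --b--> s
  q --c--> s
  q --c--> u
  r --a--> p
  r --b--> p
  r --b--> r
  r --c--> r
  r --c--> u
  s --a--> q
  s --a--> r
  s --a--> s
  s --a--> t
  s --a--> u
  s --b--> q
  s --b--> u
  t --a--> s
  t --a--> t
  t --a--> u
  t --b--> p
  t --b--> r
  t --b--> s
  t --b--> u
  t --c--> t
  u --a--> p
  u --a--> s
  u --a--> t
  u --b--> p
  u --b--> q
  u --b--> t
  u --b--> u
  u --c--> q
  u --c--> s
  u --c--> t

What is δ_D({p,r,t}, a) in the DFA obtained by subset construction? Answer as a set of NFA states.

δ(p,a) = {p,r,t}; δ(r,a) = {p}; δ(t,a) = {s,t,u}.
Union: {p,r,s,t,u}.

{p,r,s,t,u}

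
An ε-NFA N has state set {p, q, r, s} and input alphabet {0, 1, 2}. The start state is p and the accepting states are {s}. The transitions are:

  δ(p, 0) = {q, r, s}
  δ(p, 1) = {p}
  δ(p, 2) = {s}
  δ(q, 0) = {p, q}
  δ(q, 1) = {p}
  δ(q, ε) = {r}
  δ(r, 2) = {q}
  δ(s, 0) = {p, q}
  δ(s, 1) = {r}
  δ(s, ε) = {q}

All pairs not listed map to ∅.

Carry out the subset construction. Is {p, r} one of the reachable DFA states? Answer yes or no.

Start state of the DFA: {p} (ε-closure of the NFA start).
{p} --0--> {q, r, s}  [new]
{p} --1--> {p}  [seen]
{p} --2--> {q, r, s}  [seen]
{q, r, s} --0--> {p, q, r}  [new]
{q, r, s} --1--> {p, r}  [new]
{q, r, s} --2--> {q, r}  [new]
{p, q, r} --0--> {p, q, r, s}  [new]
{p, q, r} --1--> {p}  [seen]
{p, q, r} --2--> {q, r, s}  [seen]
{p, r} --0--> {q, r, s}  [seen]
{p, r} --1--> {p}  [seen]
{p, r} --2--> {q, r, s}  [seen]
{q, r} --0--> {p, q, r}  [seen]
{q, r} --1--> {p}  [seen]
{q, r} --2--> {q, r}  [seen]
{p, q, r, s} --0--> {p, q, r, s}  [seen]
{p, q, r, s} --1--> {p, r}  [seen]
{p, q, r, s} --2--> {q, r, s}  [seen]
Reachable DFA states: {p}, {q, r, s}, {p, q, r}, {p, r}, {q, r}, {p, q, r, s}.
{p, r} is among them.

yes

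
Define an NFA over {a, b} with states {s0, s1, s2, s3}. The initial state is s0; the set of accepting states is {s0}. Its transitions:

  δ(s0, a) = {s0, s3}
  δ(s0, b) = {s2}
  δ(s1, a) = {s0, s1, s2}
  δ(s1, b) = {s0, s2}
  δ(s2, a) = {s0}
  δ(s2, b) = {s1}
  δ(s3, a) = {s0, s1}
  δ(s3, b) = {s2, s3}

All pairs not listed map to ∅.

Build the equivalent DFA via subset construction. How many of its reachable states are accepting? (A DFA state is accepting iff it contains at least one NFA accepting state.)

Start state of the DFA: {s0}.
{s0} --a--> {s0, s3}  [new]
{s0} --b--> {s2}  [new]
{s0, s3} --a--> {s0, s1, s3}  [new]
{s0, s3} --b--> {s2, s3}  [new]
{s2} --a--> {s0}  [seen]
{s2} --b--> {s1}  [new]
{s0, s1, s3} --a--> {s0, s1, s2, s3}  [new]
{s0, s1, s3} --b--> {s0, s2, s3}  [new]
{s2, s3} --a--> {s0, s1}  [new]
{s2, s3} --b--> {s1, s2, s3}  [new]
{s1} --a--> {s0, s1, s2}  [new]
{s1} --b--> {s0, s2}  [new]
{s0, s1, s2, s3} --a--> {s0, s1, s2, s3}  [seen]
{s0, s1, s2, s3} --b--> {s0, s1, s2, s3}  [seen]
{s0, s2, s3} --a--> {s0, s1, s3}  [seen]
{s0, s2, s3} --b--> {s1, s2, s3}  [seen]
{s0, s1} --a--> {s0, s1, s2, s3}  [seen]
{s0, s1} --b--> {s0, s2}  [seen]
{s1, s2, s3} --a--> {s0, s1, s2}  [seen]
{s1, s2, s3} --b--> {s0, s1, s2, s3}  [seen]
{s0, s1, s2} --a--> {s0, s1, s2, s3}  [seen]
{s0, s1, s2} --b--> {s0, s1, s2}  [seen]
{s0, s2} --a--> {s0, s3}  [seen]
{s0, s2} --b--> {s1, s2}  [new]
{s1, s2} --a--> {s0, s1, s2}  [seen]
{s1, s2} --b--> {s0, s1, s2}  [seen]
Reachable DFA states: {s0}, {s0, s3}, {s2}, {s0, s1, s3}, {s2, s3}, {s1}, {s0, s1, s2, s3}, {s0, s2, s3}, {s0, s1}, {s1, s2, s3}, {s0, s1, s2}, {s0, s2}, {s1, s2}.
Accepting DFA states (contain an NFA accepting state): {s0}, {s0, s3}, {s0, s1, s3}, {s0, s1, s2, s3}, {s0, s2, s3}, {s0, s1}, {s0, s1, s2}, {s0, s2}.

8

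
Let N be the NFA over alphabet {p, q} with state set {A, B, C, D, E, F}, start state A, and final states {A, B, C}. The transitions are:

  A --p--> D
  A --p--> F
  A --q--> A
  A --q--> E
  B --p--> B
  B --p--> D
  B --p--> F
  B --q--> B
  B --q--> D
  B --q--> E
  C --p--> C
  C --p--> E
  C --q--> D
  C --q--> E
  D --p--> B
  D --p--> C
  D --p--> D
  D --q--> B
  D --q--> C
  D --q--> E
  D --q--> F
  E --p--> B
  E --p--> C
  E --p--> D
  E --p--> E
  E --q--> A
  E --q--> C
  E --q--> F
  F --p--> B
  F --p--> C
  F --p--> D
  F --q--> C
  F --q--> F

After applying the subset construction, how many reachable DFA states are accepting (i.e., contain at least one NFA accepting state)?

Start state of the DFA: {A}.
{A} --p--> {D, F}  [new]
{A} --q--> {A, E}  [new]
{D, F} --p--> {B, C, D}  [new]
{D, F} --q--> {B, C, E, F}  [new]
{A, E} --p--> {B, C, D, E, F}  [new]
{A, E} --q--> {A, C, E, F}  [new]
{B, C, D} --p--> {B, C, D, E, F}  [seen]
{B, C, D} --q--> {B, C, D, E, F}  [seen]
{B, C, E, F} --p--> {B, C, D, E, F}  [seen]
{B, C, E, F} --q--> {A, B, C, D, E, F}  [new]
{B, C, D, E, F} --p--> {B, C, D, E, F}  [seen]
{B, C, D, E, F} --q--> {A, B, C, D, E, F}  [seen]
{A, C, E, F} --p--> {B, C, D, E, F}  [seen]
{A, C, E, F} --q--> {A, C, D, E, F}  [new]
{A, B, C, D, E, F} --p--> {B, C, D, E, F}  [seen]
{A, B, C, D, E, F} --q--> {A, B, C, D, E, F}  [seen]
{A, C, D, E, F} --p--> {B, C, D, E, F}  [seen]
{A, C, D, E, F} --q--> {A, B, C, D, E, F}  [seen]
Reachable DFA states: {A}, {D, F}, {A, E}, {B, C, D}, {B, C, E, F}, {B, C, D, E, F}, {A, C, E, F}, {A, B, C, D, E, F}, {A, C, D, E, F}.
Accepting DFA states (contain an NFA accepting state): {A}, {A, E}, {B, C, D}, {B, C, E, F}, {B, C, D, E, F}, {A, C, E, F}, {A, B, C, D, E, F}, {A, C, D, E, F}.

8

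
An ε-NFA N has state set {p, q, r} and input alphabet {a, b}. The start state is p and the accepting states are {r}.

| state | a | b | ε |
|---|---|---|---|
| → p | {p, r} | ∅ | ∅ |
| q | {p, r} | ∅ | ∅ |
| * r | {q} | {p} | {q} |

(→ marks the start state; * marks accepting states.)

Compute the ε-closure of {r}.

Begin with {r}.
r →ε {q}; add q.
ε-closure = {q, r}.

{q, r}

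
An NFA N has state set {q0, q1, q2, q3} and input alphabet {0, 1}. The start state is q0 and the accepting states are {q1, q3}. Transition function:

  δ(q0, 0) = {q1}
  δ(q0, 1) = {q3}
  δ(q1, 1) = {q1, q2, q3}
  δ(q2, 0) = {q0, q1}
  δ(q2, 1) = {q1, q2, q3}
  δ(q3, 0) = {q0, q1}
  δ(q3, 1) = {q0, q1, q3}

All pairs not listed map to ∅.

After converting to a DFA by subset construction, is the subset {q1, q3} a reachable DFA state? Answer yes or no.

no

Start state of the DFA: {q0}.
{q0} --0--> {q1}  [new]
{q0} --1--> {q3}  [new]
{q1} --0--> ∅  [new]
{q1} --1--> {q1, q2, q3}  [new]
{q3} --0--> {q0, q1}  [new]
{q3} --1--> {q0, q1, q3}  [new]
∅ --0--> ∅  [seen]
∅ --1--> ∅  [seen]
{q1, q2, q3} --0--> {q0, q1}  [seen]
{q1, q2, q3} --1--> {q0, q1, q2, q3}  [new]
{q0, q1} --0--> {q1}  [seen]
{q0, q1} --1--> {q1, q2, q3}  [seen]
{q0, q1, q3} --0--> {q0, q1}  [seen]
{q0, q1, q3} --1--> {q0, q1, q2, q3}  [seen]
{q0, q1, q2, q3} --0--> {q0, q1}  [seen]
{q0, q1, q2, q3} --1--> {q0, q1, q2, q3}  [seen]
Reachable DFA states: {q0}, {q1}, {q3}, ∅, {q1, q2, q3}, {q0, q1}, {q0, q1, q3}, {q0, q1, q2, q3}.
{q1, q3} is not among them.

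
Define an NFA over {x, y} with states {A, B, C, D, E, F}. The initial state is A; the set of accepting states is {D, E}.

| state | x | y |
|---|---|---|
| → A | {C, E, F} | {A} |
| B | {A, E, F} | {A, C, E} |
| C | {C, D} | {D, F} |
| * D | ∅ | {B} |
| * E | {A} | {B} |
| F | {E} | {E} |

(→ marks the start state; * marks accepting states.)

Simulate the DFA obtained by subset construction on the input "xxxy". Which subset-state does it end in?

Start: {A}.
δ(A,x) = {C, E, F}.
Union: {C, E, F}.
After x: {C, E, F}.
δ(C,x) = {C, D}; δ(E,x) = {A}; δ(F,x) = {E}.
Union: {A, C, D, E}.
After x: {A, C, D, E}.
δ(A,x) = {C, E, F}; δ(C,x) = {C, D}; δ(D,x) = ∅; δ(E,x) = {A}.
Union: {A, C, D, E, F}.
After x: {A, C, D, E, F}.
δ(A,y) = {A}; δ(C,y) = {D, F}; δ(D,y) = {B}; δ(E,y) = {B}; δ(F,y) = {E}.
Union: {A, B, D, E, F}.
After y: {A, B, D, E, F}.

{A, B, D, E, F}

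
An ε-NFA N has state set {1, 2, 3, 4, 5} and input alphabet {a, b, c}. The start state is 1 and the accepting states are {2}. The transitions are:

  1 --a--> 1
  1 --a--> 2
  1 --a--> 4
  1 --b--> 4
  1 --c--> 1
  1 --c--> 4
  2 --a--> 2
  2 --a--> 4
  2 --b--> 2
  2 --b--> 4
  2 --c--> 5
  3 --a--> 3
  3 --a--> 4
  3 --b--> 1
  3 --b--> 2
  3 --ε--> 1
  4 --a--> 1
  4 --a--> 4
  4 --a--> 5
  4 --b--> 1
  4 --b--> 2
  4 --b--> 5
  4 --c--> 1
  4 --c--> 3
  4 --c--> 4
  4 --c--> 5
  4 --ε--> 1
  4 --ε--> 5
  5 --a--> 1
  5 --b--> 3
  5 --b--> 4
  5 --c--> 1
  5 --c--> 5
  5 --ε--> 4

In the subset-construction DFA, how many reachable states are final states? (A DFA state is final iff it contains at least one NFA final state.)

2

Start state of the DFA: {1} (ε-closure of the NFA start).
{1} --a--> {1, 2, 4, 5}  [new]
{1} --b--> {1, 4, 5}  [new]
{1} --c--> {1, 4, 5}  [seen]
{1, 2, 4, 5} --a--> {1, 2, 4, 5}  [seen]
{1, 2, 4, 5} --b--> {1, 2, 3, 4, 5}  [new]
{1, 2, 4, 5} --c--> {1, 3, 4, 5}  [new]
{1, 4, 5} --a--> {1, 2, 4, 5}  [seen]
{1, 4, 5} --b--> {1, 2, 3, 4, 5}  [seen]
{1, 4, 5} --c--> {1, 3, 4, 5}  [seen]
{1, 2, 3, 4, 5} --a--> {1, 2, 3, 4, 5}  [seen]
{1, 2, 3, 4, 5} --b--> {1, 2, 3, 4, 5}  [seen]
{1, 2, 3, 4, 5} --c--> {1, 3, 4, 5}  [seen]
{1, 3, 4, 5} --a--> {1, 2, 3, 4, 5}  [seen]
{1, 3, 4, 5} --b--> {1, 2, 3, 4, 5}  [seen]
{1, 3, 4, 5} --c--> {1, 3, 4, 5}  [seen]
Reachable DFA states: {1}, {1, 2, 4, 5}, {1, 4, 5}, {1, 2, 3, 4, 5}, {1, 3, 4, 5}.
Accepting DFA states (contain an NFA accepting state): {1, 2, 4, 5}, {1, 2, 3, 4, 5}.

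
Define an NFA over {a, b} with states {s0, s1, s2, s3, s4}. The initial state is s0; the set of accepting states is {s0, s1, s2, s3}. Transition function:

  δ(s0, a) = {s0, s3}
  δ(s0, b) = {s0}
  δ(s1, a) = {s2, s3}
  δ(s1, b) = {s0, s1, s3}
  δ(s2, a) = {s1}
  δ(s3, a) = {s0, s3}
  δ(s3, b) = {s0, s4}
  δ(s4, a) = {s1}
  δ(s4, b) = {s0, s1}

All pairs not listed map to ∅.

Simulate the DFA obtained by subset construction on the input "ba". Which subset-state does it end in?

{s0, s3}

Start: {s0}.
δ(s0,b) = {s0}.
Union: {s0}.
After b: {s0}.
δ(s0,a) = {s0, s3}.
Union: {s0, s3}.
After a: {s0, s3}.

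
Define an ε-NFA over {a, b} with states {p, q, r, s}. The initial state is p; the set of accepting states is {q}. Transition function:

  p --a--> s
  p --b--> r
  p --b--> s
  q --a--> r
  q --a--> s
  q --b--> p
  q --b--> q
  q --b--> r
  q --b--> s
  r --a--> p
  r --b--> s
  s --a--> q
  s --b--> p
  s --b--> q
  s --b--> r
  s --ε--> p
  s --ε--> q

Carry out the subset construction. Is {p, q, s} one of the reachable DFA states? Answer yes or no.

yes

Start state of the DFA: {p} (ε-closure of the NFA start).
{p} --a--> {p, q, s}  [new]
{p} --b--> {p, q, r, s}  [new]
{p, q, s} --a--> {p, q, r, s}  [seen]
{p, q, s} --b--> {p, q, r, s}  [seen]
{p, q, r, s} --a--> {p, q, r, s}  [seen]
{p, q, r, s} --b--> {p, q, r, s}  [seen]
Reachable DFA states: {p}, {p, q, s}, {p, q, r, s}.
{p, q, s} is among them.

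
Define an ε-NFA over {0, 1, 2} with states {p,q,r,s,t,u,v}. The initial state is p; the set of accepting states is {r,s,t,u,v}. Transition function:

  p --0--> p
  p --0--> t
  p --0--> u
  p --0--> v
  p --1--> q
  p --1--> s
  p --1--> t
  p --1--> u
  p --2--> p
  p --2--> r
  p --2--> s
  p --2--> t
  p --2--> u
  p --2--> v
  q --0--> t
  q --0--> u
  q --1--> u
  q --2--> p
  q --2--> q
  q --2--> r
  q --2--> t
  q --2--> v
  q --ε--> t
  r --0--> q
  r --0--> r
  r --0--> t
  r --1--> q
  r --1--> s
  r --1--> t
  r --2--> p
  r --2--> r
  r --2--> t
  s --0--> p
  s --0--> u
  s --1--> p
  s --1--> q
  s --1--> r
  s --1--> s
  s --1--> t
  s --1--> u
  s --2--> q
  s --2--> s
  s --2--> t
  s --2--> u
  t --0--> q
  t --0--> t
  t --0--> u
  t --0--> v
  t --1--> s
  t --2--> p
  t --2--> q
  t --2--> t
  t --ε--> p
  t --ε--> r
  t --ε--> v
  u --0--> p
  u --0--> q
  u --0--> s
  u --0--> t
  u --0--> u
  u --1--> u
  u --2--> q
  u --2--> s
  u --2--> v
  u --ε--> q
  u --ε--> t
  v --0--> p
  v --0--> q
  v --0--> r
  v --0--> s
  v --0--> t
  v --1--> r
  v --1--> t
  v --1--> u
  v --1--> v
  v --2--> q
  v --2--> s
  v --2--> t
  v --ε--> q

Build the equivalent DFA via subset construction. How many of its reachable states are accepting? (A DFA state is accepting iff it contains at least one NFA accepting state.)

Start state of the DFA: {p} (ε-closure of the NFA start).
{p} --0--> {p,q,r,t,u,v}  [new]
{p} --1--> {p,q,r,s,t,u,v}  [new]
{p} --2--> {p,q,r,s,t,u,v}  [seen]
{p,q,r,t,u,v} --0--> {p,q,r,s,t,u,v}  [seen]
{p,q,r,t,u,v} --1--> {p,q,r,s,t,u,v}  [seen]
{p,q,r,t,u,v} --2--> {p,q,r,s,t,u,v}  [seen]
{p,q,r,s,t,u,v} --0--> {p,q,r,s,t,u,v}  [seen]
{p,q,r,s,t,u,v} --1--> {p,q,r,s,t,u,v}  [seen]
{p,q,r,s,t,u,v} --2--> {p,q,r,s,t,u,v}  [seen]
Reachable DFA states: {p}, {p,q,r,t,u,v}, {p,q,r,s,t,u,v}.
Accepting DFA states (contain an NFA accepting state): {p,q,r,t,u,v}, {p,q,r,s,t,u,v}.

2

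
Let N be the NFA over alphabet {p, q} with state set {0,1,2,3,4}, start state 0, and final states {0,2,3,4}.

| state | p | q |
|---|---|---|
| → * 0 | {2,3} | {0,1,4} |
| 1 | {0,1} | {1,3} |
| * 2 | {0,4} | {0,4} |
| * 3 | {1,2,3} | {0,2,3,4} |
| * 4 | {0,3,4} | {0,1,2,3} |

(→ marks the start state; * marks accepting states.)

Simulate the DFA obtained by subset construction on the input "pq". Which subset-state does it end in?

{0,2,3,4}

Start: {0}.
δ(0,p) = {2,3}.
Union: {2,3}.
After p: {2,3}.
δ(2,q) = {0,4}; δ(3,q) = {0,2,3,4}.
Union: {0,2,3,4}.
After q: {0,2,3,4}.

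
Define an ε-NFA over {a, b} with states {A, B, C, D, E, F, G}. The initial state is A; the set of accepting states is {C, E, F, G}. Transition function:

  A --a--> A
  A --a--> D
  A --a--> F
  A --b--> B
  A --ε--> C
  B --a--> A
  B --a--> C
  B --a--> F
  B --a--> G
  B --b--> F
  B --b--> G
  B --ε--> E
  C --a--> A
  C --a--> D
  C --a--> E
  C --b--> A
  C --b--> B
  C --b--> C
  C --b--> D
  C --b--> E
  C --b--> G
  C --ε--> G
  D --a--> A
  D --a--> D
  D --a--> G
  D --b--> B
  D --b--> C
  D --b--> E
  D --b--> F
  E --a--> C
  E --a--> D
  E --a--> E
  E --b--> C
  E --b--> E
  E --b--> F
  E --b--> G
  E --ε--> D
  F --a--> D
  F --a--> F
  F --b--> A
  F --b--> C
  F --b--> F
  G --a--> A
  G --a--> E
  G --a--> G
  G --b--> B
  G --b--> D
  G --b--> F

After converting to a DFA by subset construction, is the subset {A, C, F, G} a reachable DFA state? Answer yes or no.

no

Start state of the DFA: {A, C, G} (ε-closure of the NFA start).
{A, C, G} --a--> {A, C, D, E, F, G}  [new]
{A, C, G} --b--> {A, B, C, D, E, F, G}  [new]
{A, C, D, E, F, G} --a--> {A, C, D, E, F, G}  [seen]
{A, C, D, E, F, G} --b--> {A, B, C, D, E, F, G}  [seen]
{A, B, C, D, E, F, G} --a--> {A, C, D, E, F, G}  [seen]
{A, B, C, D, E, F, G} --b--> {A, B, C, D, E, F, G}  [seen]
Reachable DFA states: {A, C, G}, {A, C, D, E, F, G}, {A, B, C, D, E, F, G}.
{A, C, F, G} is not among them.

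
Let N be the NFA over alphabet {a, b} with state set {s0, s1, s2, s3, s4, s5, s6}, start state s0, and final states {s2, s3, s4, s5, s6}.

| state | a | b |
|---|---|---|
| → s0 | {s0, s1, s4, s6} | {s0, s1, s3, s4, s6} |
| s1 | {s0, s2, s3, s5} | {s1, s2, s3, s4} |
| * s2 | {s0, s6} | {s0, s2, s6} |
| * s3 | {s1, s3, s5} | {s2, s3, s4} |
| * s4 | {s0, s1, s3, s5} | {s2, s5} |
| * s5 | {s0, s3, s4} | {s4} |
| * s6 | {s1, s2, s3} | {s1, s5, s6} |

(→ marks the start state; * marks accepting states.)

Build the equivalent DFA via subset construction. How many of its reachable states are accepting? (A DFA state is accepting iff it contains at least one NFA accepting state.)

3

Start state of the DFA: {s0}.
{s0} --a--> {s0, s1, s4, s6}  [new]
{s0} --b--> {s0, s1, s3, s4, s6}  [new]
{s0, s1, s4, s6} --a--> {s0, s1, s2, s3, s4, s5, s6}  [new]
{s0, s1, s4, s6} --b--> {s0, s1, s2, s3, s4, s5, s6}  [seen]
{s0, s1, s3, s4, s6} --a--> {s0, s1, s2, s3, s4, s5, s6}  [seen]
{s0, s1, s3, s4, s6} --b--> {s0, s1, s2, s3, s4, s5, s6}  [seen]
{s0, s1, s2, s3, s4, s5, s6} --a--> {s0, s1, s2, s3, s4, s5, s6}  [seen]
{s0, s1, s2, s3, s4, s5, s6} --b--> {s0, s1, s2, s3, s4, s5, s6}  [seen]
Reachable DFA states: {s0}, {s0, s1, s4, s6}, {s0, s1, s3, s4, s6}, {s0, s1, s2, s3, s4, s5, s6}.
Accepting DFA states (contain an NFA accepting state): {s0, s1, s4, s6}, {s0, s1, s3, s4, s6}, {s0, s1, s2, s3, s4, s5, s6}.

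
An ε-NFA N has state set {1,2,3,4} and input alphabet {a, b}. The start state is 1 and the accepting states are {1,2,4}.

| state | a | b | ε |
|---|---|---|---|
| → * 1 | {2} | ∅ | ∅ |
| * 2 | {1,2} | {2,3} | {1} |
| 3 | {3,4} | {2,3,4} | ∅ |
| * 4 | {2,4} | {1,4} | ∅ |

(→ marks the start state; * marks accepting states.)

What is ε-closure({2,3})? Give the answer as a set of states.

{1,2,3}

Begin with {2,3}.
2 →ε {1}; add 1.
ε-closure = {1,2,3}.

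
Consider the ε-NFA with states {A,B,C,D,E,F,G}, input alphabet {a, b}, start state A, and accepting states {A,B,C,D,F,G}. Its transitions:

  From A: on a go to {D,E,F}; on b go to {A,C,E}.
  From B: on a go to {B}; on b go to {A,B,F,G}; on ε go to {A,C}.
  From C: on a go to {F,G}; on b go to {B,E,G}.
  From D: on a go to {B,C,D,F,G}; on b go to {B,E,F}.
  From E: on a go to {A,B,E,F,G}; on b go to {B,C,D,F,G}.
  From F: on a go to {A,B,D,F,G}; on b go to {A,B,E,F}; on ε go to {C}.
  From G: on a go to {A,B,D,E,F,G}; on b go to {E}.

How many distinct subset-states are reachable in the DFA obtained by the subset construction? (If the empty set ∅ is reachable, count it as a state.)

Start state of the DFA: {A} (ε-closure of the NFA start).
{A} --a--> {C,D,E,F}  [new]
{A} --b--> {A,C,E}  [new]
{C,D,E,F} --a--> {A,B,C,D,E,F,G}  [new]
{C,D,E,F} --b--> {A,B,C,D,E,F,G}  [seen]
{A,C,E} --a--> {A,B,C,D,E,F,G}  [seen]
{A,C,E} --b--> {A,B,C,D,E,F,G}  [seen]
{A,B,C,D,E,F,G} --a--> {A,B,C,D,E,F,G}  [seen]
{A,B,C,D,E,F,G} --b--> {A,B,C,D,E,F,G}  [seen]
Reachable DFA states: {A}, {C,D,E,F}, {A,C,E}, {A,B,C,D,E,F,G}.

4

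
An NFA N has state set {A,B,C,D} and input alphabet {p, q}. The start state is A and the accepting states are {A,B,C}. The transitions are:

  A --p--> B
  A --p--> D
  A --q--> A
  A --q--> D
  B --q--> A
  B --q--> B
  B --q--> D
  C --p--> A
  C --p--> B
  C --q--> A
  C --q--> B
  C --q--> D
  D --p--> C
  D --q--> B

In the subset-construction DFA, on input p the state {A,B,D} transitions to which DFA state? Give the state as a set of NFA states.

δ(A,p) = {B,D}; δ(B,p) = ∅; δ(D,p) = {C}.
Union: {B,C,D}.

{B,C,D}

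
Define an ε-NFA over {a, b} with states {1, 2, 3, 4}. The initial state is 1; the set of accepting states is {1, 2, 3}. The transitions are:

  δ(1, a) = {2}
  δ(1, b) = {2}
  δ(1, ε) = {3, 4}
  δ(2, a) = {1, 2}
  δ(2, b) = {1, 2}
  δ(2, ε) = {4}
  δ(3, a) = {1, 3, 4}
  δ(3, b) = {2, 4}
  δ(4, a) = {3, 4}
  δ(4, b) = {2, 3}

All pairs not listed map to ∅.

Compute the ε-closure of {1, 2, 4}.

Begin with {1, 2, 4}.
1 →ε {3, 4}; add 3.
ε-closure = {1, 2, 3, 4}.

{1, 2, 3, 4}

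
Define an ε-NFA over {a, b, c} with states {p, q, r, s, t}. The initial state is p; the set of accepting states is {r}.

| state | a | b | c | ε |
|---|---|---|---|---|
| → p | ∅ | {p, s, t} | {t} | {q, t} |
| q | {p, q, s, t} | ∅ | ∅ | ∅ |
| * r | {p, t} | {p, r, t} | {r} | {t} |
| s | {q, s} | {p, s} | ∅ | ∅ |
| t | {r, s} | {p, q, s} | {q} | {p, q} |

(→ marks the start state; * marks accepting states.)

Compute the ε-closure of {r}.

{p, q, r, t}

Begin with {r}.
r →ε {t}; add t.
t →ε {p, q}; add p, q.
ε-closure = {p, q, r, t}.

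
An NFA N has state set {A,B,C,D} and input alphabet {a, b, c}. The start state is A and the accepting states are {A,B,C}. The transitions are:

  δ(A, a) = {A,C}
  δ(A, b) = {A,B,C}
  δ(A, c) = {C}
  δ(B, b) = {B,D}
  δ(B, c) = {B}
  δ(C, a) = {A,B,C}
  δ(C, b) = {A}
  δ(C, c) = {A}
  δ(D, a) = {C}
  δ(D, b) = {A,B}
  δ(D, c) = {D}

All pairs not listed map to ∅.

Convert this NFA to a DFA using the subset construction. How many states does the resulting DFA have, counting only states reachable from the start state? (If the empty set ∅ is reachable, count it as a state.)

5

Start state of the DFA: {A}.
{A} --a--> {A,C}  [new]
{A} --b--> {A,B,C}  [new]
{A} --c--> {C}  [new]
{A,C} --a--> {A,B,C}  [seen]
{A,C} --b--> {A,B,C}  [seen]
{A,C} --c--> {A,C}  [seen]
{A,B,C} --a--> {A,B,C}  [seen]
{A,B,C} --b--> {A,B,C,D}  [new]
{A,B,C} --c--> {A,B,C}  [seen]
{C} --a--> {A,B,C}  [seen]
{C} --b--> {A}  [seen]
{C} --c--> {A}  [seen]
{A,B,C,D} --a--> {A,B,C}  [seen]
{A,B,C,D} --b--> {A,B,C,D}  [seen]
{A,B,C,D} --c--> {A,B,C,D}  [seen]
Reachable DFA states: {A}, {A,C}, {A,B,C}, {C}, {A,B,C,D}.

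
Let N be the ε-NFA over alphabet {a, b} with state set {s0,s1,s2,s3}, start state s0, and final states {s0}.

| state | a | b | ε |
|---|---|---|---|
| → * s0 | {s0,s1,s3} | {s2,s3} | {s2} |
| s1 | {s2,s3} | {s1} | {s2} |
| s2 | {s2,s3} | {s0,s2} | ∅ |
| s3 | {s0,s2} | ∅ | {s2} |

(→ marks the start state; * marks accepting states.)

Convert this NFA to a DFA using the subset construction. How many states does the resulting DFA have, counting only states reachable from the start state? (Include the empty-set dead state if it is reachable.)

3

Start state of the DFA: {s0,s2} (ε-closure of the NFA start).
{s0,s2} --a--> {s0,s1,s2,s3}  [new]
{s0,s2} --b--> {s0,s2,s3}  [new]
{s0,s1,s2,s3} --a--> {s0,s1,s2,s3}  [seen]
{s0,s1,s2,s3} --b--> {s0,s1,s2,s3}  [seen]
{s0,s2,s3} --a--> {s0,s1,s2,s3}  [seen]
{s0,s2,s3} --b--> {s0,s2,s3}  [seen]
Reachable DFA states: {s0,s2}, {s0,s1,s2,s3}, {s0,s2,s3}.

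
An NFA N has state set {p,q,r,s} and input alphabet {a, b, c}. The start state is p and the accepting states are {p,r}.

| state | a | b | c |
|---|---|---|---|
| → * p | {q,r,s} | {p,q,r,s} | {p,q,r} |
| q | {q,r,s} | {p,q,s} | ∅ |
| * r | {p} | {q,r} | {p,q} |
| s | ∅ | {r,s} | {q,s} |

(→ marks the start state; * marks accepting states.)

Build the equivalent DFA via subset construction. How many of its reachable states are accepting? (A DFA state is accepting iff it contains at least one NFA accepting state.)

Start state of the DFA: {p}.
{p} --a--> {q,r,s}  [new]
{p} --b--> {p,q,r,s}  [new]
{p} --c--> {p,q,r}  [new]
{q,r,s} --a--> {p,q,r,s}  [seen]
{q,r,s} --b--> {p,q,r,s}  [seen]
{q,r,s} --c--> {p,q,s}  [new]
{p,q,r,s} --a--> {p,q,r,s}  [seen]
{p,q,r,s} --b--> {p,q,r,s}  [seen]
{p,q,r,s} --c--> {p,q,r,s}  [seen]
{p,q,r} --a--> {p,q,r,s}  [seen]
{p,q,r} --b--> {p,q,r,s}  [seen]
{p,q,r} --c--> {p,q,r}  [seen]
{p,q,s} --a--> {q,r,s}  [seen]
{p,q,s} --b--> {p,q,r,s}  [seen]
{p,q,s} --c--> {p,q,r,s}  [seen]
Reachable DFA states: {p}, {q,r,s}, {p,q,r,s}, {p,q,r}, {p,q,s}.
Accepting DFA states (contain an NFA accepting state): {p}, {q,r,s}, {p,q,r,s}, {p,q,r}, {p,q,s}.

5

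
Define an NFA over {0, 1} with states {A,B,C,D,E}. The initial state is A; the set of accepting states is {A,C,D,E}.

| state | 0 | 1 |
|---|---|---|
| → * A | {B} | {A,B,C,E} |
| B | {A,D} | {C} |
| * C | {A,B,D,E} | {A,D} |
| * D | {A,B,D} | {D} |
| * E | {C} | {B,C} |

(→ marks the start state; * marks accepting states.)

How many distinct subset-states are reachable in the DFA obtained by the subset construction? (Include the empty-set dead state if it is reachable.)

9

Start state of the DFA: {A}.
{A} --0--> {B}  [new]
{A} --1--> {A,B,C,E}  [new]
{B} --0--> {A,D}  [new]
{B} --1--> {C}  [new]
{A,B,C,E} --0--> {A,B,C,D,E}  [new]
{A,B,C,E} --1--> {A,B,C,D,E}  [seen]
{A,D} --0--> {A,B,D}  [new]
{A,D} --1--> {A,B,C,D,E}  [seen]
{C} --0--> {A,B,D,E}  [new]
{C} --1--> {A,D}  [seen]
{A,B,C,D,E} --0--> {A,B,C,D,E}  [seen]
{A,B,C,D,E} --1--> {A,B,C,D,E}  [seen]
{A,B,D} --0--> {A,B,D}  [seen]
{A,B,D} --1--> {A,B,C,D,E}  [seen]
{A,B,D,E} --0--> {A,B,C,D}  [new]
{A,B,D,E} --1--> {A,B,C,D,E}  [seen]
{A,B,C,D} --0--> {A,B,D,E}  [seen]
{A,B,C,D} --1--> {A,B,C,D,E}  [seen]
Reachable DFA states: {A}, {B}, {A,B,C,E}, {A,D}, {C}, {A,B,C,D,E}, {A,B,D}, {A,B,D,E}, {A,B,C,D}.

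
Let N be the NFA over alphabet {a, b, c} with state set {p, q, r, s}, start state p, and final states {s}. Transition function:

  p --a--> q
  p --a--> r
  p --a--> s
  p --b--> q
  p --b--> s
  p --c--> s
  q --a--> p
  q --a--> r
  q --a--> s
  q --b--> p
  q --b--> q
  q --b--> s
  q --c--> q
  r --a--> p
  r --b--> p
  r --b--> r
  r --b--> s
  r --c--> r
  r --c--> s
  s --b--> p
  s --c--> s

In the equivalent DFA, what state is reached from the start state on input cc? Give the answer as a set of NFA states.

Start: {p}.
δ(p,c) = {s}.
Union: {s}.
After c: {s}.
δ(s,c) = {s}.
Union: {s}.
After c: {s}.

{s}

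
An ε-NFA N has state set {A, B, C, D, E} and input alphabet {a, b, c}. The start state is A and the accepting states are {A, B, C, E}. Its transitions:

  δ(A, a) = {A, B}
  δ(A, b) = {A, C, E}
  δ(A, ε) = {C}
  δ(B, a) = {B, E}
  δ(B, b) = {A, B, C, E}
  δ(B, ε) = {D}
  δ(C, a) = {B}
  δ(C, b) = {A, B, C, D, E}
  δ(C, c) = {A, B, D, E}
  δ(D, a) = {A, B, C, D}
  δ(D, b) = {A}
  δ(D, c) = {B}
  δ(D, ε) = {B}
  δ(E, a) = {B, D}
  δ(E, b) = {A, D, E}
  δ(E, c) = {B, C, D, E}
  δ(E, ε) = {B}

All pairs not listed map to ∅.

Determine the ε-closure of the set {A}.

{A, C}

Begin with {A}.
A →ε {C}; add C.
ε-closure = {A, C}.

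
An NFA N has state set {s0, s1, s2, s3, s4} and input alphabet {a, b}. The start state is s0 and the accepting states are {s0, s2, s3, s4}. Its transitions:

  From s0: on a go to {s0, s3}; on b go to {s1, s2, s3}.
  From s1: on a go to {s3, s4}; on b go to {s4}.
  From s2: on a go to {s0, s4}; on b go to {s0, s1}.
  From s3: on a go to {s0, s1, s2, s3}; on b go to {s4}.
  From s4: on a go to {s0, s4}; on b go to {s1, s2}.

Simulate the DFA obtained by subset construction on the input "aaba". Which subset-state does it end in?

{s0, s1, s2, s3, s4}

Start: {s0}.
δ(s0,a) = {s0, s3}.
Union: {s0, s3}.
After a: {s0, s3}.
δ(s0,a) = {s0, s3}; δ(s3,a) = {s0, s1, s2, s3}.
Union: {s0, s1, s2, s3}.
After a: {s0, s1, s2, s3}.
δ(s0,b) = {s1, s2, s3}; δ(s1,b) = {s4}; δ(s2,b) = {s0, s1}; δ(s3,b) = {s4}.
Union: {s0, s1, s2, s3, s4}.
After b: {s0, s1, s2, s3, s4}.
δ(s0,a) = {s0, s3}; δ(s1,a) = {s3, s4}; δ(s2,a) = {s0, s4}; δ(s3,a) = {s0, s1, s2, s3}; δ(s4,a) = {s0, s4}.
Union: {s0, s1, s2, s3, s4}.
After a: {s0, s1, s2, s3, s4}.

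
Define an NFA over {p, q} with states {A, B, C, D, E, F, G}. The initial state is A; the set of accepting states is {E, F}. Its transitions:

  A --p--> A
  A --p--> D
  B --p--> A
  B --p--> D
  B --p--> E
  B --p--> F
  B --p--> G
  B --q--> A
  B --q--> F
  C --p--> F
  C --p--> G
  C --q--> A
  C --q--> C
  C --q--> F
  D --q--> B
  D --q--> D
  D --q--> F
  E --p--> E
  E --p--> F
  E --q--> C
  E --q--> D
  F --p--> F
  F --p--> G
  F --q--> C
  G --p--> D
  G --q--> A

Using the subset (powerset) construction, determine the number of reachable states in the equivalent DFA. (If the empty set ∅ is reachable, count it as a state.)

6

Start state of the DFA: {A}.
{A} --p--> {A, D}  [new]
{A} --q--> ∅  [new]
{A, D} --p--> {A, D}  [seen]
{A, D} --q--> {B, D, F}  [new]
∅ --p--> ∅  [seen]
∅ --q--> ∅  [seen]
{B, D, F} --p--> {A, D, E, F, G}  [new]
{B, D, F} --q--> {A, B, C, D, F}  [new]
{A, D, E, F, G} --p--> {A, D, E, F, G}  [seen]
{A, D, E, F, G} --q--> {A, B, C, D, F}  [seen]
{A, B, C, D, F} --p--> {A, D, E, F, G}  [seen]
{A, B, C, D, F} --q--> {A, B, C, D, F}  [seen]
Reachable DFA states: {A}, {A, D}, ∅, {B, D, F}, {A, D, E, F, G}, {A, B, C, D, F}.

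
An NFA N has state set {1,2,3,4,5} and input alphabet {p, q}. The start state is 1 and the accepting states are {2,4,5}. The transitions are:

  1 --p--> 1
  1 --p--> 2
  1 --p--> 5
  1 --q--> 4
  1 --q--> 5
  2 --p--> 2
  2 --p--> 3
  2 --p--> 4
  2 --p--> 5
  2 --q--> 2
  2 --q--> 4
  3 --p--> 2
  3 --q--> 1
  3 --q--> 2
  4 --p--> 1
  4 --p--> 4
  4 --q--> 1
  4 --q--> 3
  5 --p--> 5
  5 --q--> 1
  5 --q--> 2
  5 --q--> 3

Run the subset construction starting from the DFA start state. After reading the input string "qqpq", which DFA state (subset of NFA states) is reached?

{1,2,3,4,5}

Start: {1}.
δ(1,q) = {4,5}.
Union: {4,5}.
After q: {4,5}.
δ(4,q) = {1,3}; δ(5,q) = {1,2,3}.
Union: {1,2,3}.
After q: {1,2,3}.
δ(1,p) = {1,2,5}; δ(2,p) = {2,3,4,5}; δ(3,p) = {2}.
Union: {1,2,3,4,5}.
After p: {1,2,3,4,5}.
δ(1,q) = {4,5}; δ(2,q) = {2,4}; δ(3,q) = {1,2}; δ(4,q) = {1,3}; δ(5,q) = {1,2,3}.
Union: {1,2,3,4,5}.
After q: {1,2,3,4,5}.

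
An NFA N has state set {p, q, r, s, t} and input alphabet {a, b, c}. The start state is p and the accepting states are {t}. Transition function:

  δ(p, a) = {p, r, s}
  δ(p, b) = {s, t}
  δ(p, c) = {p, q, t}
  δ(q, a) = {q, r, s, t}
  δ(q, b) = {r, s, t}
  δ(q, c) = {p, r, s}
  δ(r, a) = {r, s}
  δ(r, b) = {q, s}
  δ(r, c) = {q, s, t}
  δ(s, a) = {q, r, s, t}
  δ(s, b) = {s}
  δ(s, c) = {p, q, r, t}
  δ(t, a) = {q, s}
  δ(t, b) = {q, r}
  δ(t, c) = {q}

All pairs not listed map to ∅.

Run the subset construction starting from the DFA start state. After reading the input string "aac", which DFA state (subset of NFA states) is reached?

{p, q, r, s, t}

Start: {p}.
δ(p,a) = {p, r, s}.
Union: {p, r, s}.
After a: {p, r, s}.
δ(p,a) = {p, r, s}; δ(r,a) = {r, s}; δ(s,a) = {q, r, s, t}.
Union: {p, q, r, s, t}.
After a: {p, q, r, s, t}.
δ(p,c) = {p, q, t}; δ(q,c) = {p, r, s}; δ(r,c) = {q, s, t}; δ(s,c) = {p, q, r, t}; δ(t,c) = {q}.
Union: {p, q, r, s, t}.
After c: {p, q, r, s, t}.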